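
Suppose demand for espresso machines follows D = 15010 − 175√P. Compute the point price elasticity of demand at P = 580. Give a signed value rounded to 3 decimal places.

-0.195

dD/dP = −175/(2√P) = -3.63324. At P = 580, D = 10795.4.
Ed = (dD/dP)·(P/D) = (-3.63324) × (580/10795.4) = -0.19520…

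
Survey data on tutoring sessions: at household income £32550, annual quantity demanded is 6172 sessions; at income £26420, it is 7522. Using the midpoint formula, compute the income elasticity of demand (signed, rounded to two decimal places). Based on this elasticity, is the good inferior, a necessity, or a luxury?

-0.95; inferior

%ΔQ = (7522 − 6172)/[( 6172 + 7522)/2] = 1350/6847 = 0.197166…
%ΔIncome = (26420 − 32550)/[( 32550 + 26420)/2] = -6130/29485 = -0.207902…
E_income = (1350/6847) / (-6130/29485) = -0.9483…
E_income < 0 ⇒ inferior good.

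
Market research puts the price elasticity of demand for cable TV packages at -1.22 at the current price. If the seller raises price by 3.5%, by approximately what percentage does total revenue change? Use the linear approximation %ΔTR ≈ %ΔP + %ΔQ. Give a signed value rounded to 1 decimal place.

%ΔQ ≈ Ed × %ΔP = (-1.22) × (+3.5%) = -4.2700%
%ΔTR ≈ %ΔP + %ΔQ = (+3.5%) + (-4.2700%) = -0.7700%

-0.8%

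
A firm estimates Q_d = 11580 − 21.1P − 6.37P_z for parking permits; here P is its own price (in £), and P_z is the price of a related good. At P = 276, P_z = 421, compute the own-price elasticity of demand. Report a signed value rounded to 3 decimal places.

-1.894

At the given values, Q_d = 11580 − 21.1(276) − 6.37(421) = 3074.63.
∂Q_d/∂P = −21.1.
E = (-21.1) × (276/3074.63) = -1.89408…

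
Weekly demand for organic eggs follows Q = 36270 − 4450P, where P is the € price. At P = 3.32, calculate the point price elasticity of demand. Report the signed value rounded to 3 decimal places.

dQ/dP = −4450. At P = 3.32, Q = 36270 − 4450(3.32) = 21496.
Ed = (dQ/dP)·(P/Q) = −4450 × (3.32/21496) = -0.68729…

-0.687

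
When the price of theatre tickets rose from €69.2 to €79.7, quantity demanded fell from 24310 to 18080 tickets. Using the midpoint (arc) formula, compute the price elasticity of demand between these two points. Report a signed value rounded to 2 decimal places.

%ΔQ = (18080 − 24310) / [(24310 + 18080)/2] = -6230/21195 = -0.293937…
%ΔP = (79.7 − 69.2) / [(69.2 + 79.7)/2] = 10.5/74.45 = 0.141034…
Arc Ed = %ΔQ / %ΔP = (-6230/21195) / (10.5/74.45) = -2.0841…

-2.08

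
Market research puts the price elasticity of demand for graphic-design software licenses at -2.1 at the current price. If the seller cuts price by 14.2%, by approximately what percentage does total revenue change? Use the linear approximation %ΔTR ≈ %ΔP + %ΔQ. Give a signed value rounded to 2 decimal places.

+15.62%

%ΔQ ≈ Ed × %ΔP = (-2.1) × (-14.2%) = +29.8200%
%ΔTR ≈ %ΔP + %ΔQ = (-14.2%) + (+29.8200%) = +15.6200%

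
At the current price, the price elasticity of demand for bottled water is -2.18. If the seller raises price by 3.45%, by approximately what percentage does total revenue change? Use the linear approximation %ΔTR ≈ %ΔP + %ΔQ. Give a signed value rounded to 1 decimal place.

%ΔQ ≈ Ed × %ΔP = (-2.18) × (+3.45%) = -7.5210%
%ΔTR ≈ %ΔP + %ΔQ = (+3.45%) + (-7.5210%) = -4.0710%

-4.1%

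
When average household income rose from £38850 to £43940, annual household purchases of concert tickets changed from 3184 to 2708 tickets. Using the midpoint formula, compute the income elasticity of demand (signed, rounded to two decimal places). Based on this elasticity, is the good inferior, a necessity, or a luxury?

%ΔQ = (2708 − 3184)/[( 3184 + 2708)/2] = -476/2946 = -0.161575…
%ΔIncome = (43940 − 38850)/[( 38850 + 43940)/2] = 5090/41395 = 0.122961…
E_income = (-476/2946) / (5090/41395) = -1.3140…
E_income < 0 ⇒ inferior good.

-1.31; inferior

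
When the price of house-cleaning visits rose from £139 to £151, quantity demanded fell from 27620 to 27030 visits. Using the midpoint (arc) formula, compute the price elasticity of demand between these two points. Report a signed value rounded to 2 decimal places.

-0.26

%ΔQ = (27030 − 27620) / [(27620 + 27030)/2] = -590/27325 = -0.021591…
%ΔP = (151 − 139) / [(139 + 151)/2] = 12/145 = 0.082758…
Arc Ed = %ΔQ / %ΔP = (-590/27325) / (12/145) = -0.2609…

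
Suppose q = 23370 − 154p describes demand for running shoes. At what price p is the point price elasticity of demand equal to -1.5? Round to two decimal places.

Ed = −154p/(23370 − 154p). Set this equal to -1.5:
154p = 1.5·(23370 − 154p) ⇒ 154p(1 + 1.5) = 1.5·23370
p = 1.5·23370 / (154·2.5) = 91.0519…

91.05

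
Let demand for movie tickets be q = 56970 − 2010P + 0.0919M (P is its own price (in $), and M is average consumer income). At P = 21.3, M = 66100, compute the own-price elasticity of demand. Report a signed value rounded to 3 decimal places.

At the given values, q = 56970 − 2010(21.3) + 0.0919(66100) = 20231.59.
∂q/∂P = −2010.
E = (-2010) × (21.3/20231.59) = -2.11614…

-2.116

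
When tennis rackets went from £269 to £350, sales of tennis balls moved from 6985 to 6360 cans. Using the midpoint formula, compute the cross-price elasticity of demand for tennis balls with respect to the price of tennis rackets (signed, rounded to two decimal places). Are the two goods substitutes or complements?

-0.36; complements

%ΔQ_{tennis balls} = (6360 − 6985)/avg = -625/6672.5 = -0.093668…
%ΔP_{tennis rackets} = (350 − 269)/avg = 81/309.5 = 0.261712…
E_cross = (-625/6672.5) / (81/309.5) = -0.3579…
E_cross < 0 ⇒ the goods are complements.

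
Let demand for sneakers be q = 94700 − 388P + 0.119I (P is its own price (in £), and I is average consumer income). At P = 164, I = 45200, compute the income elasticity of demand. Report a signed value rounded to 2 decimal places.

At the given values, q = 94700 − 388(164) + 0.119(45200) = 36446.8.
∂q/∂I = 0.119.
E = (0.119) × (45200/36446.8) = 0.1475…

0.15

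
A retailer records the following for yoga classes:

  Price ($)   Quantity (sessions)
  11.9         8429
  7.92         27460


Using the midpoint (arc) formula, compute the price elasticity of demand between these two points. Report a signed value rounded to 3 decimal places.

-2.641

%ΔQ = (27460 − 8429) / [(8429 + 27460)/2] = 19031/17944.5 = 1.060547…
%ΔP = (7.92 − 11.9) / [(11.9 + 7.92)/2] = -3.98/9.91 = -0.401614…
Arc Ed = %ΔQ / %ΔP = (19031/17944.5) / (-3.98/9.91) = -2.64071…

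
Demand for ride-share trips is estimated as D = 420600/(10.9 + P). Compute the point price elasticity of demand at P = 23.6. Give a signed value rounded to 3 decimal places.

-0.684

dD/dP = −420600/(10.9 + P)² = -353.371. At P = 23.6, D = 12191.3.
Ed = (dD/dP)·(P/D) = (-353.371) × (23.6/12191.3) = -0.68405…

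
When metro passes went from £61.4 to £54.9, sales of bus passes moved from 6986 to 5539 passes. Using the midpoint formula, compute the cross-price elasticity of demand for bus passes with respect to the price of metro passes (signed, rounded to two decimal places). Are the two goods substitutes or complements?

%ΔQ_{bus passes} = (5539 − 6986)/avg = -1447/6262.5 = -0.231057…
%ΔP_{metro passes} = (54.9 − 61.4)/avg = -6.5/58.15 = -0.111779…
E_cross = (-1447/6262.5) / (-6.5/58.15) = 2.0670…
E_cross > 0 ⇒ the goods are substitutes.

2.07; substitutes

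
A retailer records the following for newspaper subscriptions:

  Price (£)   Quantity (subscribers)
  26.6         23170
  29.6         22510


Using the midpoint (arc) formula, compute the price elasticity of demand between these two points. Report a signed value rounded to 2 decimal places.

%ΔQ = (22510 − 23170) / [(23170 + 22510)/2] = -660/22840 = -0.028896…
%ΔP = (29.6 − 26.6) / [(26.6 + 29.6)/2] = 3/28.1 = 0.106761…
Arc Ed = %ΔQ / %ΔP = (-660/22840) / (3/28.1) = -0.2706…

-0.27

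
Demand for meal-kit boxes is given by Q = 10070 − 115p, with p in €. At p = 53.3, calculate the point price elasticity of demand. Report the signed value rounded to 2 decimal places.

dQ/dp = −115. At p = 53.3, Q = 10070 − 115(53.3) = 3940.5.
Ed = (dQ/dp)·(p/Q) = −115 × (53.3/3940.5) = -1.5555…

-1.56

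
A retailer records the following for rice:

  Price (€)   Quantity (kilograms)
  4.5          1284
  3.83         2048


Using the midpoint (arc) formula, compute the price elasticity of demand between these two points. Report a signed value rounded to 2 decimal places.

-2.85

%ΔQ = (2048 − 1284) / [(1284 + 2048)/2] = 764/1666 = 0.458583…
%ΔP = (3.83 − 4.5) / [(4.5 + 3.83)/2] = -0.67/4.165 = -0.160864…
Arc Ed = %ΔQ / %ΔP = (764/1666) / (-0.67/4.165) = -2.8507…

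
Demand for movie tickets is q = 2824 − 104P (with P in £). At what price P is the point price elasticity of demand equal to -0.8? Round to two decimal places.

12.07

Ed = −104P/(2824 − 104P). Set this equal to -0.8:
104P = 0.8·(2824 − 104P) ⇒ 104P(1 + 0.8) = 0.8·2824
P = 0.8·2824 / (104·1.8) = 12.0683…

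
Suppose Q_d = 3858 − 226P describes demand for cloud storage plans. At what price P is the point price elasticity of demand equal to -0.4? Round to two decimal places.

4.88

Ed = −226P/(3858 − 226P). Set this equal to -0.4:
226P = 0.4·(3858 − 226P) ⇒ 226P(1 + 0.4) = 0.4·3858
P = 0.4·3858 / (226·1.4) = 4.8773…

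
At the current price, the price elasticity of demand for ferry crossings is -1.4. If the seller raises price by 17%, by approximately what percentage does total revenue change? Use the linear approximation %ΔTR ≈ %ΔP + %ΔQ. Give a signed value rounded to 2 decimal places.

%ΔQ ≈ Ed × %ΔP = (-1.4) × (+17%) = -23.8000%
%ΔTR ≈ %ΔP + %ΔQ = (+17%) + (-23.8000%) = -6.8000%

-6.80%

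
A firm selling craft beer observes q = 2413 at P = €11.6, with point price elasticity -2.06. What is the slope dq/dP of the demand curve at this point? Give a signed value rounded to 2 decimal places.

Ed = (dq/dP)·(P/q) ⇒ dq/dP = Ed·q/P = (-2.06)·2413/11.6 = -428.5155…

-428.52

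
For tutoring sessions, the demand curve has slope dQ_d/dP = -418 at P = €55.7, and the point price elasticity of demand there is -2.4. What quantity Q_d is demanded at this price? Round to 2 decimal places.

Ed = (dQ_d/dP)·(P/Q_d) ⇒ Q_d = (dQ_d/dP)·P/Ed = (-418)·55.7/(-2.4) = 9701.0833…

9701.08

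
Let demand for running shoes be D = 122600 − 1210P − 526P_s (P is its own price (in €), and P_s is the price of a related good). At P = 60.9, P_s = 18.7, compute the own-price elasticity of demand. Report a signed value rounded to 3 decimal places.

-1.886

At the given values, D = 122600 − 1210(60.9) − 526(18.7) = 39074.8.
∂D/∂P = −1210.
E = (-1210) × (60.9/39074.8) = -1.88584…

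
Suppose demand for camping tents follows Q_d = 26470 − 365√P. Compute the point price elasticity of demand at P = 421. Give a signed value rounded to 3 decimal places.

-0.197

dQ_d/dP = −365/(2√P) = -8.89451. At P = 421, Q_d = 18980.8.
Ed = (dQ_d/dP)·(P/Q_d) = (-8.89451) × (421/18980.8) = -0.19728…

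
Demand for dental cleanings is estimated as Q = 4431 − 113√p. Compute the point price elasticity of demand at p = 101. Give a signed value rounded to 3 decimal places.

dQ/dp = −113/(2√p) = -5.62196. At p = 101, Q = 3295.36.
Ed = (dQ/dp)·(p/Q) = (-5.62196) × (101/3295.36) = -0.17230…

-0.172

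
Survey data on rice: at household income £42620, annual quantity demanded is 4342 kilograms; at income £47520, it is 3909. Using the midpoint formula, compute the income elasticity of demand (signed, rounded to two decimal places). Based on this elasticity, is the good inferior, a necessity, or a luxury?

-0.97; inferior

%ΔQ = (3909 − 4342)/[( 4342 + 3909)/2] = -433/4125.5 = -0.104956…
%ΔIncome = (47520 − 42620)/[( 42620 + 47520)/2] = 4900/45070 = 0.108719…
E_income = (-433/4125.5) / (4900/45070) = -0.9653…
E_income < 0 ⇒ inferior good.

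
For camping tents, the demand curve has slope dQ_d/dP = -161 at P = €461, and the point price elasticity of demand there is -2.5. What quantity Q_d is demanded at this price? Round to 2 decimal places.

Ed = (dQ_d/dP)·(P/Q_d) ⇒ Q_d = (dQ_d/dP)·P/Ed = (-161)·461/(-2.5) = 29688.4

29688.40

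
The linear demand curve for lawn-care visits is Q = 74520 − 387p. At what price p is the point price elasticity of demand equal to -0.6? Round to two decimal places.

Ed = −387p/(74520 − 387p). Set this equal to -0.6:
387p = 0.6·(74520 − 387p) ⇒ 387p(1 + 0.6) = 0.6·74520
p = 0.6·74520 / (387·1.6) = 72.2093…

72.21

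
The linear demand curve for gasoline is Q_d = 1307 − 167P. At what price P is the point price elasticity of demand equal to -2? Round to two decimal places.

Ed = −167P/(1307 − 167P). Set this equal to -2:
167P = 2·(1307 − 167P) ⇒ 167P(1 + 2) = 2·1307
P = 2·1307 / (167·3) = 5.2175…

5.22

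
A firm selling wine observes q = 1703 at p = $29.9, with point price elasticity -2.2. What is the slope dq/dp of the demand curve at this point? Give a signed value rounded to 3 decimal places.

-125.304

Ed = (dq/dp)·(p/q) ⇒ dq/dp = Ed·q/p = (-2.2)·1703/29.9 = -125.30434…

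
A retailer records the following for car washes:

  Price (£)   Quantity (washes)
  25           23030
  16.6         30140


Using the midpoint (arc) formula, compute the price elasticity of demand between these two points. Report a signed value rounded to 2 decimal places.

-0.66

%ΔQ = (30140 − 23030) / [(23030 + 30140)/2] = 7110/26585 = 0.267444…
%ΔP = (16.6 − 25) / [(25 + 16.6)/2] = -8.4/20.8 = -0.403846…
Arc Ed = %ΔQ / %ΔP = (7110/26585) / (-8.4/20.8) = -0.6622…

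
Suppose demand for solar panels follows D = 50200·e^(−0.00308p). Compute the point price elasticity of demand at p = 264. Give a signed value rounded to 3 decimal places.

-0.813

dD/dp = −0.00308·D = -68.5679. At p = 264, D = 22262.3.
Ed = (dD/dp)·(p/D) = (-68.5679) × (264/22262.3) = -0.81312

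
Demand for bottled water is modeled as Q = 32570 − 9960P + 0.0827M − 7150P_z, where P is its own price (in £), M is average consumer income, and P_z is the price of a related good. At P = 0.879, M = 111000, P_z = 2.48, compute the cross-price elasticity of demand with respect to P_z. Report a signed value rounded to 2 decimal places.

At the given values, Q = 32570 − 9960(0.879) + 0.0827(111000) − 7150(2.48) = 15262.86.
∂Q/∂P_z = -7150.
E = (-7150) × (2.48/15262.86) = -1.1617…

-1.16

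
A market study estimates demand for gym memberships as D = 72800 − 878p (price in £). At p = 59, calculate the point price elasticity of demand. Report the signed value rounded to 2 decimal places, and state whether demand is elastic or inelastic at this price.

dD/dp = −878. At p = 59, D = 72800 − 878(59) = 20998.
Ed = (dD/dp)·(p/D) = −878 × (59/20998) = -2.4669…
|Ed| = 2.47 > 1, so demand is elastic.

-2.47; elastic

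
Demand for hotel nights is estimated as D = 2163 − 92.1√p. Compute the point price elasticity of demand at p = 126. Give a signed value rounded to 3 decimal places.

dD/dp = −92.1/(2√p) = -4.10246. At p = 126, D = 1129.18.
Ed = (dD/dp)·(p/D) = (-4.10246) × (126/1129.18) = -0.45777…

-0.458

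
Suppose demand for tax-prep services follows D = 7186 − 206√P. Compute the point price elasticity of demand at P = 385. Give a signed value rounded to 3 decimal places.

-0.643

dD/dP = −206/(2√P) = -5.24937. At P = 385, D = 3143.99.
Ed = (dD/dP)·(P/D) = (-5.24937) × (385/3143.99) = -0.64281…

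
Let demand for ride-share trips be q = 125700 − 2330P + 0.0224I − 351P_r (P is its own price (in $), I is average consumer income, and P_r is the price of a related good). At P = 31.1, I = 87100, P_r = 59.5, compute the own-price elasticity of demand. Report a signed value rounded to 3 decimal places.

-2.112

At the given values, q = 125700 − 2330(31.1) + 0.0224(87100) − 351(59.5) = 34303.54.
∂q/∂P = −2330.
E = (-2330) × (31.1/34303.54) = -2.11240…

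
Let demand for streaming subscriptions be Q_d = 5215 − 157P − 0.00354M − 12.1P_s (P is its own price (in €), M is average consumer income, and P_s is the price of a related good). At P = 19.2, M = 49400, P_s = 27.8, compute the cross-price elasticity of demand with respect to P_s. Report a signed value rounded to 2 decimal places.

-0.20

At the given values, Q_d = 5215 − 157(19.2) − 0.00354(49400) − 12.1(27.8) = 1689.344.
∂Q_d/∂P_s = -12.1.
E = (-12.1) × (27.8/1689.344) = -0.1991…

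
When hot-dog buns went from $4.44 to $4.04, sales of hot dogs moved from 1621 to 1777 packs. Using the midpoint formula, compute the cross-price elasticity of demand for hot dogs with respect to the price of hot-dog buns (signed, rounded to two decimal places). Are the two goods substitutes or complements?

%ΔQ_{hot dogs} = (1777 − 1621)/avg = 156/1699 = 0.091818…
%ΔP_{hot-dog buns} = (4.04 − 4.44)/avg = -0.4/4.24 = -0.094339…
E_cross = (156/1699) / (-0.4/4.24) = -0.9732…
E_cross < 0 ⇒ the goods are complements.

-0.97; complements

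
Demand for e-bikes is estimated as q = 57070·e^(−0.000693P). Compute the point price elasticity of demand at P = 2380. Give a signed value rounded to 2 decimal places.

-1.65

dq/dP = −0.000693·q = -7.60049. At P = 2380, q = 10967.5.
Ed = (dq/dP)·(P/q) = (-7.60049) × (2380/10967.5) = -1.6493…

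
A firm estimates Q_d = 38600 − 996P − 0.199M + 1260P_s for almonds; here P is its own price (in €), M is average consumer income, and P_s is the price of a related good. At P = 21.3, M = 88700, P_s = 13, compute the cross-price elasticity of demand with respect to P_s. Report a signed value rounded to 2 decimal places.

At the given values, Q_d = 38600 − 996(21.3) − 0.199(88700) + 1260(13) = 16113.9.
∂Q_d/∂P_s = 1260.
E = (1260) × (13/16113.9) = 1.0165…

1.02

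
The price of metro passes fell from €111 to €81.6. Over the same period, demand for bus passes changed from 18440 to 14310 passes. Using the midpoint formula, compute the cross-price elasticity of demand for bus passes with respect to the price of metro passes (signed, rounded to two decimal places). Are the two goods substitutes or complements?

0.83; substitutes

%ΔQ_{bus passes} = (14310 − 18440)/avg = -4130/16375 = -0.252213…
%ΔP_{metro passes} = (81.6 − 111)/avg = -29.4/96.3 = -0.305295…
E_cross = (-4130/16375) / (-29.4/96.3) = 0.8261…
E_cross > 0 ⇒ the goods are substitutes.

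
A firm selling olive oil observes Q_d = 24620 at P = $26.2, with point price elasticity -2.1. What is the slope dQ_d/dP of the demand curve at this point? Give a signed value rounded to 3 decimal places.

-1973.359

Ed = (dQ_d/dP)·(P/Q_d) ⇒ dQ_d/dP = Ed·Q_d/P = (-2.1)·24620/26.2 = -1973.35877…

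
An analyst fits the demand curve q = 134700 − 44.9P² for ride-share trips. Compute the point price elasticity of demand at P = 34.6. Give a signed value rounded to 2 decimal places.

dq/dP = −2·44.9·P = -3107.08. At P = 34.6, q = 80947.516.
Ed = (dq/dP)·(P/q) = (-3107.08) × (34.6/80947.516) = -1.3280…

-1.33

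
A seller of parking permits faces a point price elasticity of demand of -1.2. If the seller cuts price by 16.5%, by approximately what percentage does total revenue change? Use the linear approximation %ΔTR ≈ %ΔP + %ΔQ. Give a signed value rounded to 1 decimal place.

%ΔQ ≈ Ed × %ΔP = (-1.2) × (-16.5%) = +19.8000%
%ΔTR ≈ %ΔP + %ΔQ = (-16.5%) + (+19.8000%) = +3.3000%

+3.3%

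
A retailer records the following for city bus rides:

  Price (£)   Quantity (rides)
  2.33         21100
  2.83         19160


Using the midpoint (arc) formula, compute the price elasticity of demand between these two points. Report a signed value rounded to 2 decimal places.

%ΔQ = (19160 − 21100) / [(21100 + 19160)/2] = -1940/20130 = -0.096373…
%ΔP = (2.83 − 2.33) / [(2.33 + 2.83)/2] = 0.5/2.58 = 0.193798…
Arc Ed = %ΔQ / %ΔP = (-1940/20130) / (0.5/2.58) = -0.4972…

-0.50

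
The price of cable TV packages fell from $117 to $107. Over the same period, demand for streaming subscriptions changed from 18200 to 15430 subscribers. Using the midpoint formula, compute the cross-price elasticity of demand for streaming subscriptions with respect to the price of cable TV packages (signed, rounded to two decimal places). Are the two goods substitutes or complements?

%ΔQ_{streaming subscriptions} = (15430 − 18200)/avg = -2770/16815 = -0.164733…
%ΔP_{cable TV packages} = (107 − 117)/avg = -10/112 = -0.089285…
E_cross = (-2770/16815) / (-10/112) = 1.8450…
E_cross > 0 ⇒ the goods are substitutes.

1.85; substitutes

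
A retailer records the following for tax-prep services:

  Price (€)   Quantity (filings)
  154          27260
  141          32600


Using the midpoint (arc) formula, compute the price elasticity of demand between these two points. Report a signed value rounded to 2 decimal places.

%ΔQ = (32600 − 27260) / [(27260 + 32600)/2] = 5340/29930 = 0.178416…
%ΔP = (141 − 154) / [(154 + 141)/2] = -13/147.5 = -0.088135…
Arc Ed = %ΔQ / %ΔP = (5340/29930) / (-13/147.5) = -2.0243…

-2.02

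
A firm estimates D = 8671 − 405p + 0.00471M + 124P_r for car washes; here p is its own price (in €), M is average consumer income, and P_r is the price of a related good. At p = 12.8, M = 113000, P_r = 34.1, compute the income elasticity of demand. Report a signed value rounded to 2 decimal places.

0.06

At the given values, D = 8671 − 405(12.8) + 0.00471(113000) + 124(34.1) = 8247.63.
∂D/∂M = 0.00471.
E = (0.00471) × (113000/8247.63) = 0.0645…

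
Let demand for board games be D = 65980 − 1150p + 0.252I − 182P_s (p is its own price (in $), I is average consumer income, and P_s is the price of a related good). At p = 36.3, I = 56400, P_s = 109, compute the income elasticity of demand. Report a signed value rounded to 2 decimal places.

0.76

At the given values, D = 65980 − 1150(36.3) + 0.252(56400) − 182(109) = 18609.8.
∂D/∂I = 0.252.
E = (0.252) × (56400/18609.8) = 0.7637…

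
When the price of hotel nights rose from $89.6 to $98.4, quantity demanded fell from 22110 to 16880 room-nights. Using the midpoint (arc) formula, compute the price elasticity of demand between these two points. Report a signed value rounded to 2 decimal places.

%ΔQ = (16880 − 22110) / [(22110 + 16880)/2] = -5230/19495 = -0.268273…
%ΔP = (98.4 − 89.6) / [(89.6 + 98.4)/2] = 8.8/94 = 0.093617…
Arc Ed = %ΔQ / %ΔP = (-5230/19495) / (8.8/94) = -2.8656…

-2.87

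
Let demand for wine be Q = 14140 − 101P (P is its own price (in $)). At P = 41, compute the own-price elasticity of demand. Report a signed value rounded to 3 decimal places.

At the given values, Q = 14140 − 101(41) = 9999.
∂Q/∂P = −101.
E = (-101) × (41/9999) = -0.41414…

-0.414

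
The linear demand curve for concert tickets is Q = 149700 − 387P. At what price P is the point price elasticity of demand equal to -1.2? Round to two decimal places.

Ed = −387P/(149700 − 387P). Set this equal to -1.2:
387P = 1.2·(149700 − 387P) ⇒ 387P(1 + 1.2) = 1.2·149700
P = 1.2·149700 / (387·2.2) = 210.9936…

210.99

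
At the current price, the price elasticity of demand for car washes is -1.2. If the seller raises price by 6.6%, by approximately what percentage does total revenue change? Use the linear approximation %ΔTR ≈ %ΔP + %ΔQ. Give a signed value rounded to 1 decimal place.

%ΔQ ≈ Ed × %ΔP = (-1.2) × (+6.6%) = -7.9200%
%ΔTR ≈ %ΔP + %ΔQ = (+6.6%) + (-7.9200%) = -1.3200%

-1.3%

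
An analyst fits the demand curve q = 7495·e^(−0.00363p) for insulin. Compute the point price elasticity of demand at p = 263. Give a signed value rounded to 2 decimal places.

-0.95

dq/dp = −0.00363·q = -10.4728. At p = 263, q = 2885.06.
Ed = (dq/dp)·(p/q) = (-10.4728) × (263/2885.06) = -0.9546…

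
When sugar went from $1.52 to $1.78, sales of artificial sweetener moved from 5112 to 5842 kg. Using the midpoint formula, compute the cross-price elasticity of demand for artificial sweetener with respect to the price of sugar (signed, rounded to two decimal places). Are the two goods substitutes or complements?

0.85; substitutes

%ΔQ_{artificial sweetener} = (5842 − 5112)/avg = 730/5477 = 0.133284…
%ΔP_{sugar} = (1.78 − 1.52)/avg = 0.26/1.65 = 0.157575…
E_cross = (730/5477) / (0.26/1.65) = 0.8458…
E_cross > 0 ⇒ the goods are substitutes.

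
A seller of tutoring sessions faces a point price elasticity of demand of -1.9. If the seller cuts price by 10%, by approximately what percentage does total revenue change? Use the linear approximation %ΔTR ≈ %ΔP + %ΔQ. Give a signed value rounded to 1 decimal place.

%ΔQ ≈ Ed × %ΔP = (-1.9) × (-10%) = +19.0000%
%ΔTR ≈ %ΔP + %ΔQ = (-10%) + (+19.0000%) = +9.0000%

+9.0%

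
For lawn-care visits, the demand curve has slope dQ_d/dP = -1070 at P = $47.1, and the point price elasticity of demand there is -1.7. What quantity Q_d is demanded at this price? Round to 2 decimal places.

Ed = (dQ_d/dP)·(P/Q_d) ⇒ Q_d = (dQ_d/dP)·P/Ed = (-1070)·47.1/(-1.7) = 29645.2941…

29645.29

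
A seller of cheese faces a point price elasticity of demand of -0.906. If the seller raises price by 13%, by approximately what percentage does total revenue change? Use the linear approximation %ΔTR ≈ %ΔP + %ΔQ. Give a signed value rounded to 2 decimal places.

%ΔQ ≈ Ed × %ΔP = (-0.906) × (+13%) = -11.7780%
%ΔTR ≈ %ΔP + %ΔQ = (+13%) + (-11.7780%) = +1.2220%

+1.22%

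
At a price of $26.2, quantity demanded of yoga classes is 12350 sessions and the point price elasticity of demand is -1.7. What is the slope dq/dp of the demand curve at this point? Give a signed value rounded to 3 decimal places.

Ed = (dq/dp)·(p/q) ⇒ dq/dp = Ed·q/p = (-1.7)·12350/26.2 = -801.33587…

-801.336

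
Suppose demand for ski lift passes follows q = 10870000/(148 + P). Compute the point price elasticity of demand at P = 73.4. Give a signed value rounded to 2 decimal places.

-0.33

dq/dP = −10870000/(148 + P)² = -221.755. At P = 73.4, q = 49096.7.
Ed = (dq/dP)·(P/q) = (-221.755) × (73.4/49096.7) = -0.3315…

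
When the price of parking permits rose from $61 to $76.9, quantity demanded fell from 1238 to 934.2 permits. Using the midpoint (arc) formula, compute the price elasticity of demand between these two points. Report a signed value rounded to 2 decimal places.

-1.21

%ΔQ = (934.2 − 1238) / [(1238 + 934.2)/2] = -303.8/1086.1 = -0.279716…
%ΔP = (76.9 − 61) / [(61 + 76.9)/2] = 15.9/68.95 = 0.230601…
Arc Ed = %ΔQ / %ΔP = (-303.8/1086.1) / (15.9/68.95) = -1.2129…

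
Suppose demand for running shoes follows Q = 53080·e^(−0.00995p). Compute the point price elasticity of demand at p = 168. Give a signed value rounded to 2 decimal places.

-1.67

dQ/dp = −0.00995·Q = -99.263. At p = 168, Q = 9976.18.
Ed = (dQ/dp)·(p/Q) = (-99.263) × (168/9976.18) = -1.6716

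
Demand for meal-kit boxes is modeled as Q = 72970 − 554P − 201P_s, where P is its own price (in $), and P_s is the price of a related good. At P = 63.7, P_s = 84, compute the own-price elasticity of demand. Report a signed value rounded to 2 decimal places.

At the given values, Q = 72970 − 554(63.7) − 201(84) = 20796.2.
∂Q/∂P = −554.
E = (-554) × (63.7/20796.2) = -1.6969…

-1.70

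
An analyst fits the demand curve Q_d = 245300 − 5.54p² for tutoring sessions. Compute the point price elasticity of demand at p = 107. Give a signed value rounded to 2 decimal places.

dQ_d/dp = −2·5.54·p = -1185.56. At p = 107, Q_d = 181872.54.
Ed = (dQ_d/dp)·(p/Q_d) = (-1185.56) × (107/181872.54) = -0.6974…

-0.70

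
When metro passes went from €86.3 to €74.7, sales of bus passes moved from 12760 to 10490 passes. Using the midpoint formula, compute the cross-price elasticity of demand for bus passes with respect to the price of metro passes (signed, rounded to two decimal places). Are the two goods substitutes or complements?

%ΔQ_{bus passes} = (10490 − 12760)/avg = -2270/11625 = -0.195268…
%ΔP_{metro passes} = (74.7 − 86.3)/avg = -11.6/80.5 = -0.144099…
E_cross = (-2270/11625) / (-11.6/80.5) = 1.3550…
E_cross > 0 ⇒ the goods are substitutes.

1.36; substitutes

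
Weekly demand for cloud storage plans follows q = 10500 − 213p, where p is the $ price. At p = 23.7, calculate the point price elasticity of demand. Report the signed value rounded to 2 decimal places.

-0.93

dq/dp = −213. At p = 23.7, q = 10500 − 213(23.7) = 5451.9.
Ed = (dq/dp)·(p/q) = −213 × (23.7/5451.9) = -0.9259…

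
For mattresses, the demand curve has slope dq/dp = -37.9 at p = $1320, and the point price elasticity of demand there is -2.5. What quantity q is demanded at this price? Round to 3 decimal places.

Ed = (dq/dp)·(p/q) ⇒ q = (dq/dp)·p/Ed = (-37.9)·1320/(-2.5) = 20011.2

20011.200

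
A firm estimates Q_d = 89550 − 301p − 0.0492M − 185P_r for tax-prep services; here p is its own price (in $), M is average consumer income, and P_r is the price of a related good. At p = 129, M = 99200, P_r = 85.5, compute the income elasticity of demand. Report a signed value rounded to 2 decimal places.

-0.16

At the given values, Q_d = 89550 − 301(129) − 0.0492(99200) − 185(85.5) = 30022.86.
∂Q_d/∂M = -0.0492.
E = (-0.0492) × (99200/30022.86) = -0.1625…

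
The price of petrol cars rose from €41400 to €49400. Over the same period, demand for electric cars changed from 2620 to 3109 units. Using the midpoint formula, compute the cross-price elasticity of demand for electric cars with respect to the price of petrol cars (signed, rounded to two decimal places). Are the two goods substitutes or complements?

0.97; substitutes

%ΔQ_{electric cars} = (3109 − 2620)/avg = 489/2864.5 = 0.170710…
%ΔP_{petrol cars} = (49400 − 41400)/avg = 8000/45400 = 0.176211…
E_cross = (489/2864.5) / (8000/45400) = 0.9687…
E_cross > 0 ⇒ the goods are substitutes.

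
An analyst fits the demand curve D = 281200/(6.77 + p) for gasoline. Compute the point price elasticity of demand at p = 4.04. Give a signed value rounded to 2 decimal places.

dD/dp = −281200/(6.77 + p)² = -2406.38. At p = 4.04, D = 26013.
Ed = (dD/dp)·(p/D) = (-2406.38) × (4.04/26013) = -0.3737…

-0.37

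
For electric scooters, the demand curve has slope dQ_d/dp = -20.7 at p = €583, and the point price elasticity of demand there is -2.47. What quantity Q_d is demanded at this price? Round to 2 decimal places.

Ed = (dQ_d/dp)·(p/Q_d) ⇒ Q_d = (dQ_d/dp)·p/Ed = (-20.7)·583/(-2.47) = 4885.8704…

4885.87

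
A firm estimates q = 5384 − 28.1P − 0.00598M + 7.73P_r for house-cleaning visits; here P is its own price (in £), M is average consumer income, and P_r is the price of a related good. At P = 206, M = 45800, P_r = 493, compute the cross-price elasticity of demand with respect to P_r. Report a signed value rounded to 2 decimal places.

1.22

At the given values, q = 5384 − 28.1(206) − 0.00598(45800) + 7.73(493) = 3132.406.
∂q/∂P_r = 7.73.
E = (7.73) × (493/3132.406) = 1.2166…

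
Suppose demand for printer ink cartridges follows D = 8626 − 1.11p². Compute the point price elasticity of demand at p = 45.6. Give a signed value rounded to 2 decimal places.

dD/dp = −2·1.11·p = -101.232. At p = 45.6, D = 6317.9104.
Ed = (dD/dp)·(p/D) = (-101.232) × (45.6/6317.9104) = -0.7306…

-0.73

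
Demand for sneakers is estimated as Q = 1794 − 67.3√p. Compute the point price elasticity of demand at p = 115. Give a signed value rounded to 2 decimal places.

-0.34

dQ/dp = −67.3/(2√p) = -3.13788. At p = 115, Q = 1072.29.
Ed = (dQ/dp)·(p/Q) = (-3.13788) × (115/1072.29) = -0.3365…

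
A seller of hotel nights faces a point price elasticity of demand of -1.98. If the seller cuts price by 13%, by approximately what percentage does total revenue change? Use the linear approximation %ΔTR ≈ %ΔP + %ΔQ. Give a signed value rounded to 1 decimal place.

%ΔQ ≈ Ed × %ΔP = (-1.98) × (-13%) = +25.7400%
%ΔTR ≈ %ΔP + %ΔQ = (-13%) + (+25.7400%) = +12.7400%

+12.7%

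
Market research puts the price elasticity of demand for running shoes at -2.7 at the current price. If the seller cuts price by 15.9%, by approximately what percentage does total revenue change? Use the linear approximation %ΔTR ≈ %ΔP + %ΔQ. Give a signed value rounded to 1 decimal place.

%ΔQ ≈ Ed × %ΔP = (-2.7) × (-15.9%) = +42.9300%
%ΔTR ≈ %ΔP + %ΔQ = (-15.9%) + (+42.9300%) = +27.0300%

+27.0%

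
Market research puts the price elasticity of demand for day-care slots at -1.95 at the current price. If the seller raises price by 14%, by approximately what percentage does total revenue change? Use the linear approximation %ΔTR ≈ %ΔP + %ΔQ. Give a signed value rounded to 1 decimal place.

-13.3%

%ΔQ ≈ Ed × %ΔP = (-1.95) × (+14%) = -27.3000%
%ΔTR ≈ %ΔP + %ΔQ = (+14%) + (-27.3000%) = -13.3000%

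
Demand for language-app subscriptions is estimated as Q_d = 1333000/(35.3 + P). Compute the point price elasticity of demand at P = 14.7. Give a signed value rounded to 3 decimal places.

-0.294

dQ_d/dP = −1333000/(35.3 + P)² = -533.2. At P = 14.7, Q_d = 26660.
Ed = (dQ_d/dP)·(P/Q_d) = (-533.2) × (14.7/26660) = -0.294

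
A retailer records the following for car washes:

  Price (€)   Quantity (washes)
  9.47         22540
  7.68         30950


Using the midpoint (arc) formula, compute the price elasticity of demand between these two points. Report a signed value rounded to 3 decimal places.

%ΔQ = (30950 − 22540) / [(22540 + 30950)/2] = 8410/26745 = 0.314451…
%ΔP = (7.68 − 9.47) / [(9.47 + 7.68)/2] = -1.79/8.575 = -0.208746…
Arc Ed = %ΔQ / %ΔP = (8410/26745) / (-1.79/8.575) = -1.50637…

-1.506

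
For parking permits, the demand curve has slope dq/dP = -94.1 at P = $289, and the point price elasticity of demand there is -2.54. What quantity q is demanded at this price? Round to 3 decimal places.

10706.654

Ed = (dq/dP)·(P/q) ⇒ q = (dq/dP)·P/Ed = (-94.1)·289/(-2.54) = 10706.65354…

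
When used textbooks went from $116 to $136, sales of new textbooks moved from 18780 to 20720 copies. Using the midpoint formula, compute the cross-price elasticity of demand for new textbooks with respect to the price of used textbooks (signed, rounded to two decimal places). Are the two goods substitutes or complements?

%ΔQ_{new textbooks} = (20720 − 18780)/avg = 1940/19750 = 0.098227…
%ΔP_{used textbooks} = (136 − 116)/avg = 20/126 = 0.158730…
E_cross = (1940/19750) / (20/126) = 0.6188…
E_cross > 0 ⇒ the goods are substitutes.

0.62; substitutes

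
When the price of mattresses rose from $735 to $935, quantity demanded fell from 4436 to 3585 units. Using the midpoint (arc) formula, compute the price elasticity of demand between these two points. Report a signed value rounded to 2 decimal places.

-0.89

%ΔQ = (3585 − 4436) / [(4436 + 3585)/2] = -851/4010.5 = -0.212192…
%ΔP = (935 − 735) / [(735 + 935)/2] = 200/835 = 0.239520…
Arc Ed = %ΔQ / %ΔP = (-851/4010.5) / (200/835) = -0.8859…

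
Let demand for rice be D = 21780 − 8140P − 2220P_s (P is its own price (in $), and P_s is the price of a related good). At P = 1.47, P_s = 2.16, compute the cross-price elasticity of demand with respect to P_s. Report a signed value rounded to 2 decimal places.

-0.96

At the given values, D = 21780 − 8140(1.47) − 2220(2.16) = 5019.
∂D/∂P_s = -2220.
E = (-2220) × (2.16/5019) = -0.9554…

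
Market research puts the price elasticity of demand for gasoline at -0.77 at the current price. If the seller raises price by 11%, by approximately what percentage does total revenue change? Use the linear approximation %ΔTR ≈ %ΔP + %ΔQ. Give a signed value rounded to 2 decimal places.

%ΔQ ≈ Ed × %ΔP = (-0.77) × (+11%) = -8.4700%
%ΔTR ≈ %ΔP + %ΔQ = (+11%) + (-8.4700%) = +2.5300%

+2.53%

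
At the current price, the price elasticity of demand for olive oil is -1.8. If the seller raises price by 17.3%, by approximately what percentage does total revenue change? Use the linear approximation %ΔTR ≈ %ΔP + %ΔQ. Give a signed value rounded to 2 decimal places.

%ΔQ ≈ Ed × %ΔP = (-1.8) × (+17.3%) = -31.1400%
%ΔTR ≈ %ΔP + %ΔQ = (+17.3%) + (-31.1400%) = -13.8400%

-13.84%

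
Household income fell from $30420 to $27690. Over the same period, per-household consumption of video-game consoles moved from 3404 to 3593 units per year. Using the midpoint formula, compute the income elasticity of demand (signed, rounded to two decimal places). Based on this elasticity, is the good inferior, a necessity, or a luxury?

%ΔQ = (3593 − 3404)/[( 3404 + 3593)/2] = 189/3498.5 = 0.054023…
%ΔIncome = (27690 − 30420)/[( 30420 + 27690)/2] = -2730/29055 = -0.093959…
E_income = (189/3498.5) / (-2730/29055) = -0.5749…
E_income < 0 ⇒ inferior good.

-0.57; inferior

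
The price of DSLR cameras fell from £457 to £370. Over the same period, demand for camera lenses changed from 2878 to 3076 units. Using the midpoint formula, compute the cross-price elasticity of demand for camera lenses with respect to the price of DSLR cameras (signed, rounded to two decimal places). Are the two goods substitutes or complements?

-0.32; complements

%ΔQ_{camera lenses} = (3076 − 2878)/avg = 198/2977 = 0.066509…
%ΔP_{DSLR cameras} = (370 − 457)/avg = -87/413.5 = -0.210399…
E_cross = (198/2977) / (-87/413.5) = -0.3161…
E_cross < 0 ⇒ the goods are complements.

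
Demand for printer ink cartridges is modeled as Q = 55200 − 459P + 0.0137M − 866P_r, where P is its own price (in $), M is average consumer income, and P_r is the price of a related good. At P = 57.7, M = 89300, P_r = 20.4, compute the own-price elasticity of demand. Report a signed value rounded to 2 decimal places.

At the given values, Q = 55200 − 459(57.7) + 0.0137(89300) − 866(20.4) = 12272.71.
∂Q/∂P = −459.
E = (-459) × (57.7/12272.71) = -2.1579…

-2.16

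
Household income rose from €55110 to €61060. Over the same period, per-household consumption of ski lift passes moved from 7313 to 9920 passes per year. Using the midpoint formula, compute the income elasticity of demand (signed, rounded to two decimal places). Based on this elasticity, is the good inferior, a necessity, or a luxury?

2.95; luxury

%ΔQ = (9920 − 7313)/[( 7313 + 9920)/2] = 2607/8616.5 = 0.302559…
%ΔIncome = (61060 − 55110)/[( 55110 + 61060)/2] = 5950/58085 = 0.102436…
E_income = (2607/8616.5) / (5950/58085) = 2.9536…
E_income > 1 ⇒ normal good, luxury.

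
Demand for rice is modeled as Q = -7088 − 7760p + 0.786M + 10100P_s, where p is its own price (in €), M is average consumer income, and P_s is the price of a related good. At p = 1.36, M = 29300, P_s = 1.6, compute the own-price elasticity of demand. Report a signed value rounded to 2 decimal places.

At the given values, Q = -7088 − 7760(1.36) + 0.786(29300) + 10100(1.6) = 21548.2.
∂Q/∂p = −7760.
E = (-7760) × (1.36/21548.2) = -0.4897…

-0.49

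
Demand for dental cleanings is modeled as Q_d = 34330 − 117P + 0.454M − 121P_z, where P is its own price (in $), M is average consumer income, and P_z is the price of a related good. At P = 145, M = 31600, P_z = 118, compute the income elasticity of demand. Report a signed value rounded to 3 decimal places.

0.823

At the given values, Q_d = 34330 − 117(145) + 0.454(31600) − 121(118) = 17433.4.
∂Q_d/∂M = 0.454.
E = (0.454) × (31600/17433.4) = 0.82292…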